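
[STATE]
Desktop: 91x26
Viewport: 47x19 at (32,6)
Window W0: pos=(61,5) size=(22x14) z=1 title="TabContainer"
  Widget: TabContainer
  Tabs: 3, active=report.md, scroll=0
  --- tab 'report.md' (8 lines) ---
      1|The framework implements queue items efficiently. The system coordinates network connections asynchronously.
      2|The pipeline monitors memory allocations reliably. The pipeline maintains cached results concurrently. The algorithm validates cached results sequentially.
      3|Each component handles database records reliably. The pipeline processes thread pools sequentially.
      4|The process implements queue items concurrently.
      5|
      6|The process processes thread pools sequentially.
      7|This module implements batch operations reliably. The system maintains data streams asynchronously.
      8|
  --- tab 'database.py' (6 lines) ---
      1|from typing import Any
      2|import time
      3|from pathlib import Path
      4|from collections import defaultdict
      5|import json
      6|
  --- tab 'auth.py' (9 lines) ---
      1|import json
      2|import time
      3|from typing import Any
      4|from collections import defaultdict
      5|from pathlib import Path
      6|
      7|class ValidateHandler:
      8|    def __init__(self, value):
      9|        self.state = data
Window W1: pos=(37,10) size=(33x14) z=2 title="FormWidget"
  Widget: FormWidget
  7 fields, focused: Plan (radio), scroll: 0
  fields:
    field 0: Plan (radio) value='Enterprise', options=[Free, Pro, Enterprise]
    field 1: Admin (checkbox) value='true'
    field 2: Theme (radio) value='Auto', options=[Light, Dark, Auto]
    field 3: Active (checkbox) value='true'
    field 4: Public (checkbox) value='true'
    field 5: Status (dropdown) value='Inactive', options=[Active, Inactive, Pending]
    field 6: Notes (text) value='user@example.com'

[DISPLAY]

                             ┃ TabContainer    
                             ┠─────────────────
                             ┃[report.md]│ data
                             ┃─────────────────
     ┏━━━━━━━━━━━━━━━━━━━━━━━━━━━━━━━┓ework imp
     ┃ FormWidget                    ┃line moni
     ┠───────────────────────────────┨ponent ha
     ┃> Plan:       ( ) Free  ( ) Pro┃ess imple
     ┃  Admin:      [x]              ┃         
     ┃  Theme:      ( ) Light  ( ) Da┃ess proce
     ┃  Active:     [x]              ┃ule imple
     ┃  Public:     [x]              ┃         
     ┃  Status:     [Inactive      ▼]┃━━━━━━━━━
     ┃  Notes:      [user@example.co]┃         
     ┃                               ┃         
     ┃                               ┃         
     ┃                               ┃         
     ┗━━━━━━━━━━━━━━━━━━━━━━━━━━━━━━━┛         
                                               


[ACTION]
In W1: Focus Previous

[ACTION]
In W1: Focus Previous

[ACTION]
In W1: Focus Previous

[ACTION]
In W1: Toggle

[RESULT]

                             ┃ TabContainer    
                             ┠─────────────────
                             ┃[report.md]│ data
                             ┃─────────────────
     ┏━━━━━━━━━━━━━━━━━━━━━━━━━━━━━━━┓ework imp
     ┃ FormWidget                    ┃line moni
     ┠───────────────────────────────┨ponent ha
     ┃  Plan:       ( ) Free  ( ) Pro┃ess imple
     ┃  Admin:      [x]              ┃         
     ┃  Theme:      ( ) Light  ( ) Da┃ess proce
     ┃  Active:     [x]              ┃ule imple
     ┃> Public:     [ ]              ┃         
     ┃  Status:     [Inactive      ▼]┃━━━━━━━━━
     ┃  Notes:      [user@example.co]┃         
     ┃                               ┃         
     ┃                               ┃         
     ┃                               ┃         
     ┗━━━━━━━━━━━━━━━━━━━━━━━━━━━━━━━┛         
                                               


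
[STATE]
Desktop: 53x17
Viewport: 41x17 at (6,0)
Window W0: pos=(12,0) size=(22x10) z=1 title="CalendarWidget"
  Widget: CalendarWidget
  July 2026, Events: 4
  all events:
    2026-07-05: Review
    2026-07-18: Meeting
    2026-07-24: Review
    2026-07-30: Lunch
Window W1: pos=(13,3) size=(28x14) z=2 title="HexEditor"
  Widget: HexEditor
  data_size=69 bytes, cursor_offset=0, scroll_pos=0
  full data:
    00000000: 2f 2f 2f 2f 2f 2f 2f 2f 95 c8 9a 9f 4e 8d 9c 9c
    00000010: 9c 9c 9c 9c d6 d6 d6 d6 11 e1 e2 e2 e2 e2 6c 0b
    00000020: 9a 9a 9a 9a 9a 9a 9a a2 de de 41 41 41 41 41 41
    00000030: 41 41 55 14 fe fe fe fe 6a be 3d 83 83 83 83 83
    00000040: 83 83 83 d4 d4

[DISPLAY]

      ┏━━━━━━━━━━━━━━━━━━━━┓             
      ┃ CalendarWidget     ┃             
      ┠────────────────────┨             
      ┃┏━━━━━━━━━━━━━━━━━━━━━━━━━━┓      
      ┃┃ HexEditor                ┃      
      ┃┠──────────────────────────┨      
      ┃┃00000000  2F 2f 2f 2f 2f 2┃      
      ┃┃00000010  9c 9c 9c 9c d6 d┃      
      ┃┃00000020  9a 9a 9a 9a 9a 9┃      
      ┗┃00000030  41 41 55 14 fe f┃      
       ┃00000040  83 83 83 d4 d4  ┃      
       ┃                          ┃      
       ┃                          ┃      
       ┃                          ┃      
       ┃                          ┃      
       ┃                          ┃      
       ┗━━━━━━━━━━━━━━━━━━━━━━━━━━┛      


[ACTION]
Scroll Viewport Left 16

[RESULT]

            ┏━━━━━━━━━━━━━━━━━━━━┓       
            ┃ CalendarWidget     ┃       
            ┠────────────────────┨       
            ┃┏━━━━━━━━━━━━━━━━━━━━━━━━━━┓
            ┃┃ HexEditor                ┃
            ┃┠──────────────────────────┨
            ┃┃00000000  2F 2f 2f 2f 2f 2┃
            ┃┃00000010  9c 9c 9c 9c d6 d┃
            ┃┃00000020  9a 9a 9a 9a 9a 9┃
            ┗┃00000030  41 41 55 14 fe f┃
             ┃00000040  83 83 83 d4 d4  ┃
             ┃                          ┃
             ┃                          ┃
             ┃                          ┃
             ┃                          ┃
             ┃                          ┃
             ┗━━━━━━━━━━━━━━━━━━━━━━━━━━┛


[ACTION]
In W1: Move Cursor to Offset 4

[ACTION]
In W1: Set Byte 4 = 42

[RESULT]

            ┏━━━━━━━━━━━━━━━━━━━━┓       
            ┃ CalendarWidget     ┃       
            ┠────────────────────┨       
            ┃┏━━━━━━━━━━━━━━━━━━━━━━━━━━┓
            ┃┃ HexEditor                ┃
            ┃┠──────────────────────────┨
            ┃┃00000000  2f 2f 2f 2f 42 2┃
            ┃┃00000010  9c 9c 9c 9c d6 d┃
            ┃┃00000020  9a 9a 9a 9a 9a 9┃
            ┗┃00000030  41 41 55 14 fe f┃
             ┃00000040  83 83 83 d4 d4  ┃
             ┃                          ┃
             ┃                          ┃
             ┃                          ┃
             ┃                          ┃
             ┃                          ┃
             ┗━━━━━━━━━━━━━━━━━━━━━━━━━━┛


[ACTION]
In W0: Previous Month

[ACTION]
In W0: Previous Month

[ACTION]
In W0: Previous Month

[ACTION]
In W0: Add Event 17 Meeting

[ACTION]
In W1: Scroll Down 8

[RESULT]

            ┏━━━━━━━━━━━━━━━━━━━━┓       
            ┃ CalendarWidget     ┃       
            ┠────────────────────┨       
            ┃┏━━━━━━━━━━━━━━━━━━━━━━━━━━┓
            ┃┃ HexEditor                ┃
            ┃┠──────────────────────────┨
            ┃┃00000040  83 83 83 d4 d4  ┃
            ┃┃                          ┃
            ┃┃                          ┃
            ┗┃                          ┃
             ┃                          ┃
             ┃                          ┃
             ┃                          ┃
             ┃                          ┃
             ┃                          ┃
             ┃                          ┃
             ┗━━━━━━━━━━━━━━━━━━━━━━━━━━┛


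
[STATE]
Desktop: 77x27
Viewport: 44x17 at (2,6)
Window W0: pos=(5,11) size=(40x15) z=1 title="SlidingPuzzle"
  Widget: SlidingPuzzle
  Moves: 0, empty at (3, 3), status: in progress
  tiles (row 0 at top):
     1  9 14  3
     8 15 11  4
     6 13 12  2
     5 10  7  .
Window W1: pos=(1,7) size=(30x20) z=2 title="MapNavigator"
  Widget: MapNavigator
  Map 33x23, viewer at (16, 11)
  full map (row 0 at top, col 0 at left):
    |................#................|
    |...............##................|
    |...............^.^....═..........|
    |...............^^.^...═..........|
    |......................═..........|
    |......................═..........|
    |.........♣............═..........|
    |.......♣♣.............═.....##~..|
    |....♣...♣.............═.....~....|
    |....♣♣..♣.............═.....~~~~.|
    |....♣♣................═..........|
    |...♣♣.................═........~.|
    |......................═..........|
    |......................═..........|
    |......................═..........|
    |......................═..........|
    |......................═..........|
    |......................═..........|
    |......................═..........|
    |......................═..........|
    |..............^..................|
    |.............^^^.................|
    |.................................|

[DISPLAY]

                                            
━━━━━━━━━━━━━━━━━━━━━━━━━━━━┓               
 MapNavigator               ┃               
────────────────────────────┨               
.............^^.^...═.......┃               
....................═.......┃━━━━━━━━━━━━━┓ 
....................═.......┃             ┃ 
.......♣............═.......┃─────────────┨ 
.....♣♣.............═.....##┃             ┃ 
..♣...♣.............═.....~.┃             ┃ 
..♣♣..♣.............═.....~~┃             ┃ 
..♣♣................═.......┃             ┃ 
.♣♣...........@.....═.......┃             ┃ 
....................═.......┃             ┃ 
....................═.......┃             ┃ 
....................═.......┃             ┃ 
....................═.......┃             ┃ 


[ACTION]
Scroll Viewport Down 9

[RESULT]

.............^^.^...═.......┃               
....................═.......┃━━━━━━━━━━━━━┓ 
....................═.......┃             ┃ 
.......♣............═.......┃─────────────┨ 
.....♣♣.............═.....##┃             ┃ 
..♣...♣.............═.....~.┃             ┃ 
..♣♣..♣.............═.....~~┃             ┃ 
..♣♣................═.......┃             ┃ 
.♣♣...........@.....═.......┃             ┃ 
....................═.......┃             ┃ 
....................═.......┃             ┃ 
....................═.......┃             ┃ 
....................═.......┃             ┃ 
....................═.......┃             ┃ 
....................═.......┃             ┃ 
....................═.......┃━━━━━━━━━━━━━┛ 
━━━━━━━━━━━━━━━━━━━━━━━━━━━━┛               


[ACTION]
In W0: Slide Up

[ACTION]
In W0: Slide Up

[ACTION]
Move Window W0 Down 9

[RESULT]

.............^^.^...═.......┃               
....................═.......┃               
....................═.......┃━━━━━━━━━━━━━┓ 
.......♣............═.......┃             ┃ 
.....♣♣.............═.....##┃─────────────┨ 
..♣...♣.............═.....~.┃             ┃ 
..♣♣..♣.............═.....~~┃             ┃ 
..♣♣................═.......┃             ┃ 
.♣♣...........@.....═.......┃             ┃ 
....................═.......┃             ┃ 
....................═.......┃             ┃ 
....................═.......┃             ┃ 
....................═.......┃             ┃ 
....................═.......┃             ┃ 
....................═.......┃             ┃ 
....................═.......┃             ┃ 
━━━━━━━━━━━━━━━━━━━━━━━━━━━━┛━━━━━━━━━━━━━┛ 


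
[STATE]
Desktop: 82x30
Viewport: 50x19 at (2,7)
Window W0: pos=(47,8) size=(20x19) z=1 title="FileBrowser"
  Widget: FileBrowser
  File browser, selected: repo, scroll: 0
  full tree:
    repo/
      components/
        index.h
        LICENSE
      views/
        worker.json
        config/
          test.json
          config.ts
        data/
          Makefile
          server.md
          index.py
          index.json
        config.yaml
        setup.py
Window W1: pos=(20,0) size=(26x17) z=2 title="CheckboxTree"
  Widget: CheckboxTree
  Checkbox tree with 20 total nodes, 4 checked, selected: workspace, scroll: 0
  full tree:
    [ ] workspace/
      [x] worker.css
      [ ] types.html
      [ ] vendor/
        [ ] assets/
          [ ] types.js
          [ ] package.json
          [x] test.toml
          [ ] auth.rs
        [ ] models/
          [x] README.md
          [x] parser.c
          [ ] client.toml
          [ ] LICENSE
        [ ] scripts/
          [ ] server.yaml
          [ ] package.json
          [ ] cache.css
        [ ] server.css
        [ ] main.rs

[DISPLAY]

                  ┃     [-] assets/        ┃      
                  ┃       [ ] types.js     ┃ ┏━━━━
                  ┃       [ ] package.json ┃ ┃ Fil
                  ┃       [x] test.toml    ┃ ┠────
                  ┃       [ ] auth.rs      ┃ ┃> [-
                  ┃     [-] models/        ┃ ┃    
                  ┃       [x] README.md    ┃ ┃    
                  ┃       [x] parser.c     ┃ ┃    
                  ┃       [ ] client.toml  ┃ ┃    
                  ┗━━━━━━━━━━━━━━━━━━━━━━━━┛ ┃    
                                             ┃    
                                             ┃    
                                             ┃    
                                             ┃    
                                             ┃    
                                             ┃    
                                             ┃    
                                             ┃    
                                             ┃    


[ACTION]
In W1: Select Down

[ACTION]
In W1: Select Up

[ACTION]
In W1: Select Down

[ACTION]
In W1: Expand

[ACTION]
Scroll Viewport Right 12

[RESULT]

      ┃     [-] assets/        ┃                  
      ┃       [ ] types.js     ┃ ┏━━━━━━━━━━━━━━━━
      ┃       [ ] package.json ┃ ┃ FileBrowser    
      ┃       [x] test.toml    ┃ ┠────────────────
      ┃       [ ] auth.rs      ┃ ┃> [-] repo/     
      ┃     [-] models/        ┃ ┃    [+] componen
      ┃       [x] README.md    ┃ ┃    [+] views/  
      ┃       [x] parser.c     ┃ ┃                
      ┃       [ ] client.toml  ┃ ┃                
      ┗━━━━━━━━━━━━━━━━━━━━━━━━┛ ┃                
                                 ┃                
                                 ┃                
                                 ┃                
                                 ┃                
                                 ┃                
                                 ┃                
                                 ┃                
                                 ┃                
                                 ┃                


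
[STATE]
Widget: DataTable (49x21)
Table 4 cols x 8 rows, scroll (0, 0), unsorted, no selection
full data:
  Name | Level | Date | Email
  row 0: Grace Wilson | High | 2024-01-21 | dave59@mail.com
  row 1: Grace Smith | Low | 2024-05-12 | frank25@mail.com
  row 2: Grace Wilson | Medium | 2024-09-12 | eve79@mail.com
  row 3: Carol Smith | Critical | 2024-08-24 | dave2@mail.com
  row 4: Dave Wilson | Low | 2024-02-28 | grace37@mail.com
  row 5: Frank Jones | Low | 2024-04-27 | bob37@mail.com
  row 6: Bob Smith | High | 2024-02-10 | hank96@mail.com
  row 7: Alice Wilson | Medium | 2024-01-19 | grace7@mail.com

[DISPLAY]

Name        │Level   │Date      │Email           
────────────┼────────┼──────────┼────────────────
Grace Wilson│High    │2024-01-21│dave59@mail.com 
Grace Smith │Low     │2024-05-12│frank25@mail.com
Grace Wilson│Medium  │2024-09-12│eve79@mail.com  
Carol Smith │Critical│2024-08-24│dave2@mail.com  
Dave Wilson │Low     │2024-02-28│grace37@mail.com
Frank Jones │Low     │2024-04-27│bob37@mail.com  
Bob Smith   │High    │2024-02-10│hank96@mail.com 
Alice Wilson│Medium  │2024-01-19│grace7@mail.com 
                                                 
                                                 
                                                 
                                                 
                                                 
                                                 
                                                 
                                                 
                                                 
                                                 
                                                 


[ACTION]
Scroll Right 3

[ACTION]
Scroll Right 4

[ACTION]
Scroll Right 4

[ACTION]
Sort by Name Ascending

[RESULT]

Name       ▲│Level   │Date      │Email           
────────────┼────────┼──────────┼────────────────
Alice Wilson│Medium  │2024-01-19│grace7@mail.com 
Bob Smith   │High    │2024-02-10│hank96@mail.com 
Carol Smith │Critical│2024-08-24│dave2@mail.com  
Dave Wilson │Low     │2024-02-28│grace37@mail.com
Frank Jones │Low     │2024-04-27│bob37@mail.com  
Grace Smith │Low     │2024-05-12│frank25@mail.com
Grace Wilson│High    │2024-01-21│dave59@mail.com 
Grace Wilson│Medium  │2024-09-12│eve79@mail.com  
                                                 
                                                 
                                                 
                                                 
                                                 
                                                 
                                                 
                                                 
                                                 
                                                 
                                                 


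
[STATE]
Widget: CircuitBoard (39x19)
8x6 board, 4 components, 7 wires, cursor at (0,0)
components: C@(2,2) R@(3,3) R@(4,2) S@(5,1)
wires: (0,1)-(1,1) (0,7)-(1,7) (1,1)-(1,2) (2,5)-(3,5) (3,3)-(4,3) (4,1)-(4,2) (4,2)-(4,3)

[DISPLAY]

   0 1 2 3 4 5 6 7                     
0  [.]  ·                       ·      
        │                       │      
1       · ─ ·                   ·      
                                       
2           C           ·              
                        │              
3               R       ·              
                │                      
4       · ─ R ─ ·                      
                                       
5       S                              
Cursor: (0,0)                          
                                       
                                       
                                       
                                       
                                       
                                       


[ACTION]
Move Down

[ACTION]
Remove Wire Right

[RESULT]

   0 1 2 3 4 5 6 7                     
0       ·                       ·      
        │                       │      
1  [.]  · ─ ·                   ·      
                                       
2           C           ·              
                        │              
3               R       ·              
                │                      
4       · ─ R ─ ·                      
                                       
5       S                              
Cursor: (1,0)                          
                                       
                                       
                                       
                                       
                                       
                                       


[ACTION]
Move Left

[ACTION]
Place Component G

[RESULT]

   0 1 2 3 4 5 6 7                     
0       ·                       ·      
        │                       │      
1  [G]  · ─ ·                   ·      
                                       
2           C           ·              
                        │              
3               R       ·              
                │                      
4       · ─ R ─ ·                      
                                       
5       S                              
Cursor: (1,0)                          
                                       
                                       
                                       
                                       
                                       
                                       


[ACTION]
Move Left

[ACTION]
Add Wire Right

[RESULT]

   0 1 2 3 4 5 6 7                     
0       ·                       ·      
        │                       │      
1  [G]─ · ─ ·                   ·      
                                       
2           C           ·              
                        │              
3               R       ·              
                │                      
4       · ─ R ─ ·                      
                                       
5       S                              
Cursor: (1,0)                          
                                       
                                       
                                       
                                       
                                       
                                       


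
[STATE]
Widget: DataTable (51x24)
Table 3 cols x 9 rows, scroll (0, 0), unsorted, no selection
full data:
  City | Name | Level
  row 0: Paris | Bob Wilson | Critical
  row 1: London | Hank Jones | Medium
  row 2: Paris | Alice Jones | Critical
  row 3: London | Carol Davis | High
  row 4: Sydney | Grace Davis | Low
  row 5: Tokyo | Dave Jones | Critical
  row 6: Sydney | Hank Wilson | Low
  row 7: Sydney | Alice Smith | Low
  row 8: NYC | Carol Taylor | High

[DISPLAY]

City  │Name        │Level                          
──────┼────────────┼────────                       
Paris │Bob Wilson  │Critical                       
London│Hank Jones  │Medium                         
Paris │Alice Jones │Critical                       
London│Carol Davis │High                           
Sydney│Grace Davis │Low                            
Tokyo │Dave Jones  │Critical                       
Sydney│Hank Wilson │Low                            
Sydney│Alice Smith │Low                            
NYC   │Carol Taylor│High                           
                                                   
                                                   
                                                   
                                                   
                                                   
                                                   
                                                   
                                                   
                                                   
                                                   
                                                   
                                                   
                                                   


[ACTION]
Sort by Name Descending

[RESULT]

City  │Name       ▼│Level                          
──────┼────────────┼────────                       
Sydney│Hank Wilson │Low                            
London│Hank Jones  │Medium                         
Sydney│Grace Davis │Low                            
Tokyo │Dave Jones  │Critical                       
NYC   │Carol Taylor│High                           
London│Carol Davis │High                           
Paris │Bob Wilson  │Critical                       
Sydney│Alice Smith │Low                            
Paris │Alice Jones │Critical                       
                                                   
                                                   
                                                   
                                                   
                                                   
                                                   
                                                   
                                                   
                                                   
                                                   
                                                   
                                                   
                                                   


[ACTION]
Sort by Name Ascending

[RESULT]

City  │Name       ▲│Level                          
──────┼────────────┼────────                       
Paris │Alice Jones │Critical                       
Sydney│Alice Smith │Low                            
Paris │Bob Wilson  │Critical                       
London│Carol Davis │High                           
NYC   │Carol Taylor│High                           
Tokyo │Dave Jones  │Critical                       
Sydney│Grace Davis │Low                            
London│Hank Jones  │Medium                         
Sydney│Hank Wilson │Low                            
                                                   
                                                   
                                                   
                                                   
                                                   
                                                   
                                                   
                                                   
                                                   
                                                   
                                                   
                                                   
                                                   


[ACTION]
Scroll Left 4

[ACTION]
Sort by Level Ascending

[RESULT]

City  │Name        │Level  ▲                       
──────┼────────────┼────────                       
Paris │Alice Jones │Critical                       
Paris │Bob Wilson  │Critical                       
Tokyo │Dave Jones  │Critical                       
London│Carol Davis │High                           
NYC   │Carol Taylor│High                           
Sydney│Alice Smith │Low                            
Sydney│Grace Davis │Low                            
Sydney│Hank Wilson │Low                            
London│Hank Jones  │Medium                         
                                                   
                                                   
                                                   
                                                   
                                                   
                                                   
                                                   
                                                   
                                                   
                                                   
                                                   
                                                   
                                                   


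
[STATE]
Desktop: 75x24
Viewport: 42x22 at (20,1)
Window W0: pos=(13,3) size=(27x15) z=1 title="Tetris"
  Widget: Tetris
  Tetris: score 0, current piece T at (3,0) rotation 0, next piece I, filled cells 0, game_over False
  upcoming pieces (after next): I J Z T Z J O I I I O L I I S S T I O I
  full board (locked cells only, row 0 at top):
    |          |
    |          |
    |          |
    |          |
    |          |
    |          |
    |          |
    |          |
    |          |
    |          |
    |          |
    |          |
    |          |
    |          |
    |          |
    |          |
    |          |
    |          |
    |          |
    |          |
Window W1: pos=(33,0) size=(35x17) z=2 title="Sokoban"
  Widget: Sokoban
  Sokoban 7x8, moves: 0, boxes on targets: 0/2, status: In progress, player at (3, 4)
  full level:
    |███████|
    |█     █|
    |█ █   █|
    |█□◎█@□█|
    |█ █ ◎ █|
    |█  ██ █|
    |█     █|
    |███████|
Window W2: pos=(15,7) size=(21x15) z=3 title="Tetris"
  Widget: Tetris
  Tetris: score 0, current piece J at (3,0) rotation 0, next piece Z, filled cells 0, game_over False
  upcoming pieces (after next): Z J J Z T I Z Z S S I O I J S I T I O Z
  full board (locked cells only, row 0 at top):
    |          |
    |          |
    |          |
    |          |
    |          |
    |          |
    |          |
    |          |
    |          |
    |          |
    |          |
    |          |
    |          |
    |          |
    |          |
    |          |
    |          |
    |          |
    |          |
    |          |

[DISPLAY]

             ┃ Sokoban                    
             ┠────────────────────────────
━━━━━━━━━━━━━┃███████                     
s            ┃█     █                     
─────────────┃█ █   █                     
    │Next:   ┃█□◎█@□█                     
━━━━━━━━━━━━━━━┓█ ◎ █                     
ris            ┃ ██ █                     
───────────────┨    █                     
      │Next:   ┃█████                     
      │▓▓      ┃ves: 0  0/2               
      │ ▓▓     ┃                          
      │        ┃                          
      │        ┃                          
      │        ┃                          
      │Score:  ┃━━━━━━━━━━━━━━━━━━━━━━━━━━
      │0       ┃━━━┛                      
      │        ┃                          
      │        ┃                          
      │        ┃                          
━━━━━━━━━━━━━━━┛                          
                                          


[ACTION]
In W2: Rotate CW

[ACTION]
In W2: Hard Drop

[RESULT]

             ┃ Sokoban                    
             ┠────────────────────────────
━━━━━━━━━━━━━┃███████                     
s            ┃█     █                     
─────────────┃█ █   █                     
    │Next:   ┃█□◎█@□█                     
━━━━━━━━━━━━━━━┓█ ◎ █                     
ris            ┃ ██ █                     
───────────────┨    █                     
      │Next:   ┃█████                     
      │▓▓      ┃ves: 0  0/2               
      │ ▓▓     ┃                          
      │        ┃                          
      │        ┃                          
      │        ┃                          
      │Score:  ┃━━━━━━━━━━━━━━━━━━━━━━━━━━
      │0       ┃━━━┛                      
█     │        ┃                          
      │        ┃                          
      │        ┃                          
━━━━━━━━━━━━━━━┛                          
                                          


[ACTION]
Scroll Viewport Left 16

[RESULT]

                             ┃ Sokoban    
                             ┠────────────
         ┏━━━━━━━━━━━━━━━━━━━┃███████     
         ┃ Tetris            ┃█     █     
         ┠───────────────────┃█ █   █     
         ┃          │Next:   ┃█□◎█@□█     
         ┃ ┏━━━━━━━━━━━━━━━━━━━┓█ ◎ █     
         ┃ ┃ Tetris            ┃ ██ █     
         ┃ ┠───────────────────┨    █     
         ┃ ┃          │Next:   ┃█████     
         ┃ ┃          │▓▓      ┃ves: 0  0/
         ┃ ┃          │ ▓▓     ┃          
         ┃ ┃          │        ┃          
         ┃ ┃          │        ┃          
         ┃ ┃          │        ┃          
         ┃ ┃          │Score:  ┃━━━━━━━━━━
         ┗━┃          │0       ┃━━━┛      
           ┃   ██     │        ┃          
           ┃   █      │        ┃          
           ┃   █      │        ┃          
           ┗━━━━━━━━━━━━━━━━━━━┛          
                                          


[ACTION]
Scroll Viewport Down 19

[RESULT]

                             ┠────────────
         ┏━━━━━━━━━━━━━━━━━━━┃███████     
         ┃ Tetris            ┃█     █     
         ┠───────────────────┃█ █   █     
         ┃          │Next:   ┃█□◎█@□█     
         ┃ ┏━━━━━━━━━━━━━━━━━━━┓█ ◎ █     
         ┃ ┃ Tetris            ┃ ██ █     
         ┃ ┠───────────────────┨    █     
         ┃ ┃          │Next:   ┃█████     
         ┃ ┃          │▓▓      ┃ves: 0  0/
         ┃ ┃          │ ▓▓     ┃          
         ┃ ┃          │        ┃          
         ┃ ┃          │        ┃          
         ┃ ┃          │        ┃          
         ┃ ┃          │Score:  ┃━━━━━━━━━━
         ┗━┃          │0       ┃━━━┛      
           ┃   ██     │        ┃          
           ┃   █      │        ┃          
           ┃   █      │        ┃          
           ┗━━━━━━━━━━━━━━━━━━━┛          
                                          
                                          


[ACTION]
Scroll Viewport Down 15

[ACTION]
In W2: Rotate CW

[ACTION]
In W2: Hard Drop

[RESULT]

                             ┠────────────
         ┏━━━━━━━━━━━━━━━━━━━┃███████     
         ┃ Tetris            ┃█     █     
         ┠───────────────────┃█ █   █     
         ┃          │Next:   ┃█□◎█@□█     
         ┃ ┏━━━━━━━━━━━━━━━━━━━┓█ ◎ █     
         ┃ ┃ Tetris            ┃ ██ █     
         ┃ ┠───────────────────┨    █     
         ┃ ┃          │Next:   ┃█████     
         ┃ ┃          │█       ┃ves: 0  0/
         ┃ ┃          │███     ┃          
         ┃ ┃          │        ┃          
         ┃ ┃          │        ┃          
         ┃ ┃    ▓     │        ┃          
         ┃ ┃   ▓▓     │Score:  ┃━━━━━━━━━━
         ┗━┃   ▓      │0       ┃━━━┛      
           ┃   ██     │        ┃          
           ┃   █      │        ┃          
           ┃   █      │        ┃          
           ┗━━━━━━━━━━━━━━━━━━━┛          
                                          
                                          


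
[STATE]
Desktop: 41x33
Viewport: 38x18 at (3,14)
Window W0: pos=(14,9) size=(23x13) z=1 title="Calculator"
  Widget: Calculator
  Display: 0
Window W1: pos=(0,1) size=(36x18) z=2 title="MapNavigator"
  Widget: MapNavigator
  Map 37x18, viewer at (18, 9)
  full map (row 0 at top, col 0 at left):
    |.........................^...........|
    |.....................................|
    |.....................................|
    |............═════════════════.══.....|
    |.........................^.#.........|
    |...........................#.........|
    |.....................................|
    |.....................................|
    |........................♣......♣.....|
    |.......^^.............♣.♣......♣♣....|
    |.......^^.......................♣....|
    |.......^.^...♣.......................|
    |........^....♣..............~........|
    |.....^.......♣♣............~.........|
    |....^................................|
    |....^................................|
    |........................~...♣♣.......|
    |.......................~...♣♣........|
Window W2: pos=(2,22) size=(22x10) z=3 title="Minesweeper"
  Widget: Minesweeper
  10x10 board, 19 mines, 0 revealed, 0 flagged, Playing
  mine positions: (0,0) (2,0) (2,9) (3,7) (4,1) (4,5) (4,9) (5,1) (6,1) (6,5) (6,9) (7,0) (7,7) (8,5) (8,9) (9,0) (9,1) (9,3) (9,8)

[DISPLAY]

.....^....♣..............~......┃┃    
..^.......♣♣............~.......┃┃    
.^..............................┃┃    
.^..............................┃┃    
━━━━━━━━━━━━━━━━━━━━━━━━━━━━━━━━┛┃    
           ┃├───┼───┼───┼───┤    ┃    
           ┃│ 0 │ . │ = │ + │    ┃    
           ┗━━━━━━━━━━━━━━━━━━━━━┛    
━━━━━━━━━━━━━━━━━━━━┓                 
 Minesweeper        ┃                 
────────────────────┨                 
■■■■■■■■■■          ┃                 
■■■■■■■■■■          ┃                 
■■■■■■■■■■          ┃                 
■■■■■■■■■■          ┃                 
■■■■■■■■■■          ┃                 
■■■■■■■■■■          ┃                 
━━━━━━━━━━━━━━━━━━━━┛                 


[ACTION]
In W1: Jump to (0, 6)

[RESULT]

               .......^^........┃┃    
               .......^^........┃┃    
               .......^.^...♣...┃┃    
               ........^....♣...┃┃    
━━━━━━━━━━━━━━━━━━━━━━━━━━━━━━━━┛┃    
           ┃├───┼───┼───┼───┤    ┃    
           ┃│ 0 │ . │ = │ + │    ┃    
           ┗━━━━━━━━━━━━━━━━━━━━━┛    
━━━━━━━━━━━━━━━━━━━━┓                 
 Minesweeper        ┃                 
────────────────────┨                 
■■■■■■■■■■          ┃                 
■■■■■■■■■■          ┃                 
■■■■■■■■■■          ┃                 
■■■■■■■■■■          ┃                 
■■■■■■■■■■          ┃                 
■■■■■■■■■■          ┃                 
━━━━━━━━━━━━━━━━━━━━┛                 


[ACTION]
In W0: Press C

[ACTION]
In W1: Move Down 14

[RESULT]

                                ┃┃    
                                ┃┃    
                                ┃┃    
                                ┃┃    
━━━━━━━━━━━━━━━━━━━━━━━━━━━━━━━━┛┃    
           ┃├───┼───┼───┼───┤    ┃    
           ┃│ 0 │ . │ = │ + │    ┃    
           ┗━━━━━━━━━━━━━━━━━━━━━┛    
━━━━━━━━━━━━━━━━━━━━┓                 
 Minesweeper        ┃                 
────────────────────┨                 
■■■■■■■■■■          ┃                 
■■■■■■■■■■          ┃                 
■■■■■■■■■■          ┃                 
■■■■■■■■■■          ┃                 
■■■■■■■■■■          ┃                 
■■■■■■■■■■          ┃                 
━━━━━━━━━━━━━━━━━━━━┛                 
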